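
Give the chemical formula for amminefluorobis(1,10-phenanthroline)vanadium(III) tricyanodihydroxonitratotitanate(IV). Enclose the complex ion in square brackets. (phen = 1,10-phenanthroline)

[VF(NH3)(phen)2][Ti(CN)3(NO3)(OH)2]

Cation [V…]: ligand charges -1, V(III) ⇒ ion charge 2+.
Anion [Ti…]: ligand charges -6, Ti(IV) ⇒ ion charge 2−.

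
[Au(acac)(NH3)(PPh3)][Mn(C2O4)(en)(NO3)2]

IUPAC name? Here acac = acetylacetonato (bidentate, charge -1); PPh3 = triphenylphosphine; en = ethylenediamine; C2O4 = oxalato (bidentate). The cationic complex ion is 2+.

(acetylacetonato)ammine(triphenylphosphine)gold(III) (ethylenediamine)dinitratooxalatomanganate(II)

The complex cation is given as 2+; its ligand charges sum to -1, so Au = +3.
A 1:1 salt means the anion carries the equal and opposite charge, 2−.
Anion: ligand charges sum to -4; for the ion to be 2−, Mn = +2.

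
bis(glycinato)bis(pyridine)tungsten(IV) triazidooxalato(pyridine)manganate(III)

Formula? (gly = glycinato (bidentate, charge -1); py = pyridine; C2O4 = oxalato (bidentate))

[W(gly)2(py)2][Mn(C2O4)(N3)3(py)]

Cation [W…]: ligand charges -2, W(IV) ⇒ ion charge 2+.
Anion [Mn…]: ligand charges -5, Mn(III) ⇒ ion charge 2−.
One 2+ cation balances one 2− anion.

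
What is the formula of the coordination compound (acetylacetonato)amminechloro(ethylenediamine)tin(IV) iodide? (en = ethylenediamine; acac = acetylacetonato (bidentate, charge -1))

Ligands: 1 ethylenediamine (en, neutral), 1 ammine (NH3, neutral), 1 acetylacetonato (acac, -1), 1 chloro (Cl, -1). Ligand charge sum = -2.
With Sn in oxidation state +4, the complex ion is [Sn...]^2+.
Charge balance with iodide (-1) requires 1 complex ion per 2 iodide.

[Sn(acac)Cl(en)(NH3)]I2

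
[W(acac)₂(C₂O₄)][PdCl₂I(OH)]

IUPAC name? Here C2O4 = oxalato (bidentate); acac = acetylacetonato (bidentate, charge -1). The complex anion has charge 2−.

The complex anion is given as 2−; its ligand charges sum to -4, so Pd = +2.
A 1:1 salt means the cation carries the equal and opposite charge, 2+.
Cation: ligand charges sum to -4; for the ion to be 2+, W = +6.

bis(acetylacetonato)oxalatotungsten(VI) dichlorohydroxoiodopalladate(II)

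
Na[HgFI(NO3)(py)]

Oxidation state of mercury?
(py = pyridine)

+2

1 sodium outside the brackets (+1 each) → the complex ion is 1−.
Ligand charges: 1×NO3 = -1; 1×py neutral; 1×I = -1; 1×F = -1; sum -3.
Hg + (-3) = 1− ⇒ Hg is +2.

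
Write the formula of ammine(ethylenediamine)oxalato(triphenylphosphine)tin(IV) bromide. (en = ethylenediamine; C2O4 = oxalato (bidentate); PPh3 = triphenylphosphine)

[Sn(C2O4)(en)(NH3)(PPh3)]Br2

Ligands: 1 ethylenediamine (en, neutral), 1 oxalato (C2O4, -2), 1 triphenylphosphine (PPh3, neutral), 1 ammine (NH3, neutral). Ligand charge sum = -2.
With Sn in oxidation state +4, the complex ion is [Sn...]^2+.
Charge balance with bromide (-1) requires 1 complex ion per 2 bromide.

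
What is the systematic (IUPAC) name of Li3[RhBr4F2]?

lithium tetrabromodifluororhodate(III)

The 3 lithium counter-ions carry a total charge of +3, so each complex ion is 3−.
Ligand charges: 4×bromo (-1 each), 2×fluoro (-1 each); total -6. So Rh + (-6) = 3−, giving Rh = +3.
The complex ion is anionic, so rhodium takes the -ate form rhodate(III).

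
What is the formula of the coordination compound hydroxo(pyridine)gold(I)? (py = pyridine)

Ligands: 1 hydroxo (OH, -1), 1 pyridine (py, neutral). Ligand charge sum = -1.
With Au in oxidation state +1, the complex ion is [Au...].

[Au(OH)(py)]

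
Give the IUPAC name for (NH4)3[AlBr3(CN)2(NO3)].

The 3 ammonium counter-ions carry a total charge of +3, so each complex ion is 3−.
Ligand charges: 3×bromo (-1 each), 1×nitrato (-1 each), 2×cyano (-1 each); total -6. So Al + (-6) = 3−, giving Al = +3.
Ligands are named alphabetically: bromo before cyano before nitrato.
The complex ion is anionic, so aluminium takes the -ate form aluminate(III).

ammonium tribromodicyanonitratoaluminate(III)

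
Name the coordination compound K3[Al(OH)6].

potassium hexahydroxoaluminate(III)

The 3 potassium counter-ions carry a total charge of +3, so each complex ion is 3−.
Ligand charges: 6×hydroxo (-1 each); total -6. So Al + (-6) = 3−, giving Al = +3.
The complex ion is anionic, so aluminium takes the -ate form aluminate(III).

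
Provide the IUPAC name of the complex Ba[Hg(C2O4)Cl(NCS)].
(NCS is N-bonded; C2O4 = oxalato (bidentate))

barium chloroisothiocyanatooxalatomercurate(II)

The 1 barium counter-ion carries a total charge of +2, so each complex ion is 2−.
Ligand charges: 1×chloro (-1 each), 1×isothiocyanato (-1 each), 1×oxalato (-2 each); total -4. So Hg + (-4) = 2−, giving Hg = +2.
Ligands are named alphabetically: chloro before isothiocyanato before oxalato.
The complex ion is anionic, so mercury takes the -ate form mercurate(II).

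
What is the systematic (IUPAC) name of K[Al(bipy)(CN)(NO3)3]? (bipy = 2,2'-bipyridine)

The 1 potassium counter-ion carries a total charge of +1, so each complex ion is 1−.
Ligand charges: 1×2,2'-bipyridine (neutral), 1×cyano (-1 each), 3×nitrato (-1 each); total -4. So Al + (-4) = 1−, giving Al = +3.
Ligands are named alphabetically: bipyridine before cyano before nitrato.
The complex ion is anionic, so aluminium takes the -ate form aluminate(III).

potassium (2,2'-bipyridine)cyanotrinitratoaluminate(III)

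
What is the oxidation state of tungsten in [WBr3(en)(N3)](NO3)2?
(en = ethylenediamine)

+6

2 nitrate outside the brackets (-1 each) → the complex ion is 2+.
Ligand charges: 1×N3 = -1; 3×Br = -3; 1×en neutral; sum -4.
W + (-4) = 2+ ⇒ W is +6.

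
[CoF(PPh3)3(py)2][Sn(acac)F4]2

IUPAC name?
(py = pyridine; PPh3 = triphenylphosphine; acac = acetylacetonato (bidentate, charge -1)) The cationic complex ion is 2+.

Both ions are complex: the cation is named first with the plain metal name, the anion second with the -ate form; each ion's ligands are alphabetised independently.
The complex cation is given as 2+; its ligand charges sum to -1, so Co = +3.
With 2 anions per cation, each anion must be 2/2 = 1−.
Anion: ligand charges sum to -5; for the ion to be 1−, Sn = +4.

fluorobis(pyridine)tris(triphenylphosphine)cobalt(III) (acetylacetonato)tetrafluorostannate(IV)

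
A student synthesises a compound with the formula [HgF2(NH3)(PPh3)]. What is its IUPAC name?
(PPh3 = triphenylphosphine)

There is no counter-ion, so the complex is neutral overall.
Ligand charges: 1×ammine (neutral), 1×triphenylphosphine (neutral), 2×fluoro (-1 each); total -2. So Hg + (-2) = 0, giving Hg = +2.
Ligands are named alphabetically: ammine before fluoro before triphenylphosphine.

amminedifluoro(triphenylphosphine)mercury(II)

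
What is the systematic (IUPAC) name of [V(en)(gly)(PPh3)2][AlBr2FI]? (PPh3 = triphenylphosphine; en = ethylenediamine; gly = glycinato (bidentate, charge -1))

(ethylenediamine)(glycinato)bis(triphenylphosphine)vanadium(II) dibromofluoroiodoaluminate(III)

Aluminium is always +3 in its complexes; the anion's ligand charges sum to -4, so the complex anion is 1−.
A 1:1 salt means the cation carries the equal and opposite charge, 1+.
Cation: ligand charges sum to -1; for the ion to be 1+, V = +2.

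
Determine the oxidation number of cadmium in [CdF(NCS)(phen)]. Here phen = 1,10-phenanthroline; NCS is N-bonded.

No counter-ion: the bracketed complex is neutral.
Ligand charges: 1×F = -1; 1×phen neutral; 1×NCS = -1; sum -2.
Cd + (-2) = 0 ⇒ Cd is +2.

+2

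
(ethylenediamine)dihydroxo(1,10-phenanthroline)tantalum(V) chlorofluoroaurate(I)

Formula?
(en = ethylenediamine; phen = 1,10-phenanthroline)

[Ta(en)(OH)2(phen)][AuClF]3

Cation [Ta…]: ligand charges -2, Ta(V) ⇒ ion charge 3+.
Anion [Au…]: ligand charges -2, Au(I) ⇒ ion charge 1−.
One 3+ cation requires 3 of the 1− anion.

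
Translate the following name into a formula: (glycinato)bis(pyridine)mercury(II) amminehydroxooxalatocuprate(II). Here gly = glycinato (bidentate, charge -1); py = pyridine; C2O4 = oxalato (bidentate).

Cation [Hg…]: ligand charges -1, Hg(II) ⇒ ion charge 1+.
Anion [Cu…]: ligand charges -3, Cu(II) ⇒ ion charge 1−.

[Hg(gly)(py)2][Cu(C2O4)(NH3)(OH)]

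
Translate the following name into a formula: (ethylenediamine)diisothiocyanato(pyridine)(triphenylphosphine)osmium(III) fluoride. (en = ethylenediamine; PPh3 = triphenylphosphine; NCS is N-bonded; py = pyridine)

Ligands: 1 ethylenediamine (en, neutral), 1 triphenylphosphine (PPh3, neutral), 2 isothiocyanato (NCS, -1), 1 pyridine (py, neutral). Ligand charge sum = -2.
Charge balance with fluoride (-1) requires 1 complex ion per 1 fluoride.

[Os(en)(NCS)2(PPh3)(py)]F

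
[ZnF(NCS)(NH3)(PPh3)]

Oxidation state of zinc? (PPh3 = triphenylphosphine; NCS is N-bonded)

+2

No counter-ion: the bracketed complex is neutral.
Ligand charges: 1×F = -1; 1×PPh3 neutral; 1×NH3 neutral; 1×NCS = -1; sum -2.
Zn + (-2) = 0 ⇒ Zn is +2.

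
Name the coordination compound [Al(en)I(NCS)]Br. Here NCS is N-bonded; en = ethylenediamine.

The 1 bromide counter-ion carries a total charge of -1, so each complex ion is 1+.
Ligand charges: 1×isothiocyanato (-1 each), 1×ethylenediamine (neutral), 1×iodo (-1 each); total -2. So Al + (-2) = 1+, giving Al = +3.
Ligands are named alphabetically: ethylenediamine before iodo before isothiocyanato.

(ethylenediamine)iodoisothiocyanatoaluminium(III) bromide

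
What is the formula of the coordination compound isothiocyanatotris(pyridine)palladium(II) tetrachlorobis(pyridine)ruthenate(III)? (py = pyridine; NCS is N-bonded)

[Pd(NCS)(py)3][RuCl4(py)2]

Cation [Pd…]: ligand charges -1, Pd(II) ⇒ ion charge 1+.
Anion [Ru…]: ligand charges -4, Ru(III) ⇒ ion charge 1−.
One 1+ cation balances one 1− anion.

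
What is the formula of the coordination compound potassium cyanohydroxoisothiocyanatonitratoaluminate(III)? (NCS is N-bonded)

Ligands: 1 nitrato (NO3, -1), 1 cyano (CN, -1), 1 isothiocyanato (NCS, -1), 1 hydroxo (OH, -1). Ligand charge sum = -4.
Charge balance with potassium (+1) requires 1 complex ion per 1 potassium.

K[Al(CN)(NCS)(NO3)(OH)]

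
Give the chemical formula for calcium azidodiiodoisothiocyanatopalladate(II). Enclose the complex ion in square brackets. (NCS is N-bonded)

Ca[PdI2(N3)(NCS)]

Ligands: 2 iodo (I, -1), 1 isothiocyanato (NCS, -1), 1 azido (N3, -1). Ligand charge sum = -4.
Charge balance with calcium (+2) requires 1 complex ion per 1 calcium.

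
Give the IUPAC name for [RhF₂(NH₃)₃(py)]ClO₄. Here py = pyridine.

triamminedifluoro(pyridine)rhodium(III) perchlorate

The 1 perchlorate counter-ion carries a total charge of -1, so each complex ion is 1+.
Ligand charges: 3×ammine (neutral), 2×fluoro (-1 each), 1×pyridine (neutral); total -2. So Rh + (-2) = 1+, giving Rh = +3.
Ligands are named alphabetically: ammine before fluoro before pyridine.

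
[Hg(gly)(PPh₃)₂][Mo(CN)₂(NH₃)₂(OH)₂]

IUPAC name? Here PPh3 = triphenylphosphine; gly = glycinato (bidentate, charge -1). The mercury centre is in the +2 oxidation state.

(glycinato)bis(triphenylphosphine)mercury(II) diamminedicyanodihydroxomolybdate(III)

Hg is given as +2; the cation's ligand charges sum to -1, so the complex cation is 1+.
A 1:1 salt means the anion carries the equal and opposite charge, 1−.
Anion: ligand charges sum to -4; for the ion to be 1−, Mo = +3.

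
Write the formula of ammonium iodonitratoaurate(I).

NH4[AuI(NO3)]

Ligands: 1 nitrato (NO3, -1), 1 iodo (I, -1). Ligand charge sum = -2.
With Au in oxidation state +1, the complex ion is [Au...]^1−.
Charge balance with ammonium (+1) requires 1 complex ion per 1 ammonium.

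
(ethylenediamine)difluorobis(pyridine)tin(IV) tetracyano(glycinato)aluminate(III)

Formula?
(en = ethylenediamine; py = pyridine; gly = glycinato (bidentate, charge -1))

Cation [Sn…]: ligand charges -2, Sn(IV) ⇒ ion charge 2+.
Anion [Al…]: ligand charges -5, Al(III) ⇒ ion charge 2−.

[Sn(en)F2(py)2][Al(CN)4(gly)]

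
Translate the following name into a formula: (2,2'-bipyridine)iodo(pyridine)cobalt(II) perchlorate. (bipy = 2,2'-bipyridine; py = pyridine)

[Co(bipy)I(py)]ClO4

Ligands: 1 2,2'-bipyridine (bipy, neutral), 1 iodo (I, -1), 1 pyridine (py, neutral). Ligand charge sum = -1.
With Co in oxidation state +2, the complex ion is [Co...]^1+.
Charge balance with perchlorate (-1) requires 1 complex ion per 1 perchlorate.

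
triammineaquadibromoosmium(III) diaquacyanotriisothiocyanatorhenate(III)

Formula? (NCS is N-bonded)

[OsBr2(H2O)(NH3)3][Re(CN)(H2O)2(NCS)3]

Cation [Os…]: ligand charges -2, Os(III) ⇒ ion charge 1+.
Anion [Re…]: ligand charges -4, Re(III) ⇒ ion charge 1−.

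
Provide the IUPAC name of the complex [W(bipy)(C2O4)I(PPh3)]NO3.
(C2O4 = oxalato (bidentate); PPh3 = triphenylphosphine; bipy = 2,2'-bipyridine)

The 1 nitrate counter-ion carries a total charge of -1, so each complex ion is 1+.
Ligand charges: 1×oxalato (-2 each), 1×triphenylphosphine (neutral), 1×iodo (-1 each), 1×2,2'-bipyridine (neutral); total -3. So W + (-3) = 1+, giving W = +4.
Ligands are named alphabetically: bipyridine before iodo before oxalato before triphenylphosphine.

(2,2'-bipyridine)iodooxalato(triphenylphosphine)tungsten(IV) nitrate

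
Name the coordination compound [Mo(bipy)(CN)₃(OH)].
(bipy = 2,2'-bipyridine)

There is no counter-ion, so the complex is neutral overall.
Ligand charges: 3×cyano (-1 each), 1×hydroxo (-1 each), 1×2,2'-bipyridine (neutral); total -4. So Mo + (-4) = 0, giving Mo = +4.
Ligands are named alphabetically: bipyridine before cyano before hydroxo.

(2,2'-bipyridine)tricyanohydroxomolybdenum(IV)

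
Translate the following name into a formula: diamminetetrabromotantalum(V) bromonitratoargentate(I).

Cation [Ta…]: ligand charges -4, Ta(V) ⇒ ion charge 1+.
Anion [Ag…]: ligand charges -2, Ag(I) ⇒ ion charge 1−.

[TaBr4(NH3)2][AgBr(NO3)]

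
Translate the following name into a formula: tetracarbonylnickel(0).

Ligands: 4 carbonyl (CO, neutral). Ligand charge sum = 0.
With Ni in oxidation state 0, the complex ion is [Ni...].

[Ni(CO)4]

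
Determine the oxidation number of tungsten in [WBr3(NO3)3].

No counter-ion: the bracketed complex is neutral.
Ligand charges: 3×Br = -3; 3×NO3 = -3; sum -6.
W + (-6) = 0 ⇒ W is +6.

+6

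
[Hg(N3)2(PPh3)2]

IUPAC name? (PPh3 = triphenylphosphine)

There is no counter-ion, so the complex is neutral overall.
Ligand charges: 2×azido (-1 each), 2×triphenylphosphine (neutral); total -2. So Hg + (-2) = 0, giving Hg = +2.
Ligands are named alphabetically: azido before triphenylphosphine.

diazidobis(triphenylphosphine)mercury(II)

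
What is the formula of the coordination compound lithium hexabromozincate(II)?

Li4[ZnBr6]

Ligands: 6 bromo (Br, -1). Ligand charge sum = -6.
With Zn in oxidation state +2, the complex ion is [Zn...]^4−.
Charge balance with lithium (+1) requires 1 complex ion per 4 lithium.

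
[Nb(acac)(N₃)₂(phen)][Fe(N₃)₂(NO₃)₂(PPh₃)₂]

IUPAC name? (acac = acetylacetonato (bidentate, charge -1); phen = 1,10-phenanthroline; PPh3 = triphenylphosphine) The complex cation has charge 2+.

(acetylacetonato)diazido(1,10-phenanthroline)niobium(V) diazidodinitratobis(triphenylphosphine)ferrate(II)

Both ions are complex: the cation is named first with the plain metal name, the anion second with the -ate form; each ion's ligands are alphabetised independently.
The complex cation is given as 2+; its ligand charges sum to -3, so Nb = +5.
A 1:1 salt means the anion carries the equal and opposite charge, 2−.
Anion: ligand charges sum to -4; for the ion to be 2−, Fe = +2.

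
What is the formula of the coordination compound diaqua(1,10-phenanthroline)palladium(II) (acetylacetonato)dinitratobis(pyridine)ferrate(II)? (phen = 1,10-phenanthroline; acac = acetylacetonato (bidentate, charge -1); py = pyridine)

Cation [Pd…]: ligand charges 0, Pd(II) ⇒ ion charge 2+.
Anion [Fe…]: ligand charges -3, Fe(II) ⇒ ion charge 1−.
One 2+ cation requires 2 of the 1− anion.

[Pd(H2O)2(phen)][Fe(acac)(NO3)2(py)2]2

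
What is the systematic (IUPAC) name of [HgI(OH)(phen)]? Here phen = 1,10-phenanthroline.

There is no counter-ion, so the complex is neutral overall.
Ligand charges: 1×iodo (-1 each), 1×1,10-phenanthroline (neutral), 1×hydroxo (-1 each); total -2. So Hg + (-2) = 0, giving Hg = +2.
Ligands are named alphabetically: hydroxo before iodo before phenanthroline.

hydroxoiodo(1,10-phenanthroline)mercury(II)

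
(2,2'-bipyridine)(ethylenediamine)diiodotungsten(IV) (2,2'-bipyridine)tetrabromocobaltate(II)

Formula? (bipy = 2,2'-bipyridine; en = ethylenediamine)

[W(bipy)(en)I2][Co(bipy)Br4]

Cation [W…]: ligand charges -2, W(IV) ⇒ ion charge 2+.
Anion [Co…]: ligand charges -4, Co(II) ⇒ ion charge 2−.
One 2+ cation balances one 2− anion.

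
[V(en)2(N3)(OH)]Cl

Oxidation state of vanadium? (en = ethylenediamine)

+3

1 chloride outside the brackets (-1 each) → the complex ion is 1+.
Ligand charges: 1×N3 = -1; 1×OH = -1; 2×en neutral; sum -2.
V + (-2) = 1+ ⇒ V is +3.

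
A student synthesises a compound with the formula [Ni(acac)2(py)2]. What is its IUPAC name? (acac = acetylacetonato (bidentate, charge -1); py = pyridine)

bis(acetylacetonato)bis(pyridine)nickel(II)

There is no counter-ion, so the complex is neutral overall.
Ligand charges: 2×acetylacetonato (-1 each), 2×pyridine (neutral); total -2. So Ni + (-2) = 0, giving Ni = +2.
Ligands are named alphabetically: acetylacetonato before pyridine.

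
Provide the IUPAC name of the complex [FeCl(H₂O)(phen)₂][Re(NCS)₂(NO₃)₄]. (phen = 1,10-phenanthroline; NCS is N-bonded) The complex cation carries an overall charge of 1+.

aquachlorobis(1,10-phenanthroline)iron(II) diisothiocyanatotetranitratorhenate(V)

Both ions are complex: the cation is named first with the plain metal name, the anion second with the -ate form; each ion's ligands are alphabetised independently.
The complex cation is given as 1+; its ligand charges sum to -1, so Fe = +2.
A 1:1 salt means the anion carries the equal and opposite charge, 1−.
Anion: ligand charges sum to -6; for the ion to be 1−, Re = +5.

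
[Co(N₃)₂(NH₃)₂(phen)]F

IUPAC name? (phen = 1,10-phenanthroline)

The 1 fluoride counter-ion carries a total charge of -1, so each complex ion is 1+.
Ligand charges: 2×ammine (neutral), 2×azido (-1 each), 1×1,10-phenanthroline (neutral); total -2. So Co + (-2) = 1+, giving Co = +3.
Ligands are named alphabetically: ammine before azido before phenanthroline.

diamminediazido(1,10-phenanthroline)cobalt(III) fluoride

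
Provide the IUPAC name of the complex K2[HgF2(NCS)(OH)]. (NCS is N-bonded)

potassium difluorohydroxoisothiocyanatomercurate(II)

The 2 potassium counter-ions carry a total charge of +2, so each complex ion is 2−.
Ligand charges: 1×isothiocyanato (-1 each), 1×hydroxo (-1 each), 2×fluoro (-1 each); total -4. So Hg + (-4) = 2−, giving Hg = +2.
The complex ion is anionic, so mercury takes the -ate form mercurate(II).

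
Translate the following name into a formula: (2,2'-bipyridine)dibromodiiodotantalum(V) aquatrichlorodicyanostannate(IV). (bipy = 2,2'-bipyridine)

[Ta(bipy)Br2I2][SnCl3(CN)2(H2O)]

Cation [Ta…]: ligand charges -4, Ta(V) ⇒ ion charge 1+.
Anion [Sn…]: ligand charges -5, Sn(IV) ⇒ ion charge 1−.
One 1+ cation balances one 1− anion.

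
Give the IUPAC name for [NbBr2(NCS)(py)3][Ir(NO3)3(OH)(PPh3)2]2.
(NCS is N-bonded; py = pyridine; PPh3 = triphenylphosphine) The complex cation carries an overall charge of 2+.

Both ions are complex: the cation is named first with the plain metal name, the anion second with the -ate form; each ion's ligands are alphabetised independently.
The complex cation is given as 2+; its ligand charges sum to -3, so Nb = +5.
With 2 anions per cation, each anion must be 2/2 = 1−.
Anion: ligand charges sum to -4; for the ion to be 1−, Ir = +3.

dibromoisothiocyanatotris(pyridine)niobium(V) hydroxotrinitratobis(triphenylphosphine)iridate(III)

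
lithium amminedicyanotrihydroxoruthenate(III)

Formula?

Ligands: 3 hydroxo (OH, -1), 2 cyano (CN, -1), 1 ammine (NH3, neutral). Ligand charge sum = -5.
With Ru in oxidation state +3, the complex ion is [Ru...]^2−.
Charge balance with lithium (+1) requires 1 complex ion per 2 lithium.

Li2[Ru(CN)2(NH3)(OH)3]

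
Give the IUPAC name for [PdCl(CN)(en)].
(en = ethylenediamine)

There is no counter-ion, so the complex is neutral overall.
Ligand charges: 1×cyano (-1 each), 1×ethylenediamine (neutral), 1×chloro (-1 each); total -2. So Pd + (-2) = 0, giving Pd = +2.
Ligands are named alphabetically: chloro before cyano before ethylenediamine.

chlorocyano(ethylenediamine)palladium(II)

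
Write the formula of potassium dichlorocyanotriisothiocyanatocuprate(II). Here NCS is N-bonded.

Ligands: 1 cyano (CN, -1), 3 isothiocyanato (NCS, -1), 2 chloro (Cl, -1). Ligand charge sum = -6.
Charge balance with potassium (+1) requires 1 complex ion per 4 potassium.

K4[CuCl2(CN)(NCS)3]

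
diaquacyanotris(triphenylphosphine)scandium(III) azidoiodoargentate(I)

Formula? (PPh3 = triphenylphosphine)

Cation [Sc…]: ligand charges -1, Sc(III) ⇒ ion charge 2+.
Anion [Ag…]: ligand charges -2, Ag(I) ⇒ ion charge 1−.

[Sc(CN)(H2O)2(PPh3)3][AgI(N3)]2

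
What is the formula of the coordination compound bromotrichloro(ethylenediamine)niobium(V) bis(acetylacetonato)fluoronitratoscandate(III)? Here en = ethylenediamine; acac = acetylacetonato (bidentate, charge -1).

[NbBrCl3(en)][Sc(acac)2F(NO3)]

Cation [Nb…]: ligand charges -4, Nb(V) ⇒ ion charge 1+.
Anion [Sc…]: ligand charges -4, Sc(III) ⇒ ion charge 1−.
One 1+ cation balances one 1− anion.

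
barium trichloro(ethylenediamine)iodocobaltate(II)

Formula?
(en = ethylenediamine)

Ba[CoCl3(en)I]

Ligands: 3 chloro (Cl, -1), 1 ethylenediamine (en, neutral), 1 iodo (I, -1). Ligand charge sum = -4.
Charge balance with barium (+2) requires 1 complex ion per 1 barium.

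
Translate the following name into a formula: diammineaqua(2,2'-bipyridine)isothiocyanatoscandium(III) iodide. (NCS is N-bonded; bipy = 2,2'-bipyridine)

Ligands: 1 aqua (H2O, neutral), 2 ammine (NH3, neutral), 1 isothiocyanato (NCS, -1), 1 2,2'-bipyridine (bipy, neutral). Ligand charge sum = -1.
Charge balance with iodide (-1) requires 1 complex ion per 2 iodide.

[Sc(bipy)(H2O)(NCS)(NH3)2]I2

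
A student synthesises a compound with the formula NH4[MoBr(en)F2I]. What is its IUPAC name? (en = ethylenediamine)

The 1 ammonium counter-ion carries a total charge of +1, so each complex ion is 1−.
Ligand charges: 1×bromo (-1 each), 1×ethylenediamine (neutral), 1×iodo (-1 each), 2×fluoro (-1 each); total -4. So Mo + (-4) = 1−, giving Mo = +3.
The complex ion is anionic, so molybdenum takes the -ate form molybdate(III).

ammonium bromo(ethylenediamine)difluoroiodomolybdate(III)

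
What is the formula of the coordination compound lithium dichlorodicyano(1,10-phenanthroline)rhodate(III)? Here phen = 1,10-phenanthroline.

Li[RhCl2(CN)2(phen)]

Ligands: 1 1,10-phenanthroline (phen, neutral), 2 cyano (CN, -1), 2 chloro (Cl, -1). Ligand charge sum = -4.
With Rh in oxidation state +3, the complex ion is [Rh...]^1−.
Charge balance with lithium (+1) requires 1 complex ion per 1 lithium.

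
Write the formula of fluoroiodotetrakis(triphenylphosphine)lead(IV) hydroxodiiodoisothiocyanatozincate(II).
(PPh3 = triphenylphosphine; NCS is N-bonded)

[PbFI(PPh3)4][ZnI2(NCS)(OH)]

Cation [Pb…]: ligand charges -2, Pb(IV) ⇒ ion charge 2+.
Anion [Zn…]: ligand charges -4, Zn(II) ⇒ ion charge 2−.
One 2+ cation balances one 2− anion.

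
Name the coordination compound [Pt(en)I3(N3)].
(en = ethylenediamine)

There is no counter-ion, so the complex is neutral overall.
Ligand charges: 1×ethylenediamine (neutral), 1×azido (-1 each), 3×iodo (-1 each); total -4. So Pt + (-4) = 0, giving Pt = +4.
Ligands are named alphabetically: azido before ethylenediamine before iodo.

azido(ethylenediamine)triiodoplatinum(IV)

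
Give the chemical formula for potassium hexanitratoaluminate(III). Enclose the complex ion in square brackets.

Ligands: 6 nitrato (NO3, -1). Ligand charge sum = -6.
With Al in oxidation state +3, the complex ion is [Al...]^3−.
Charge balance with potassium (+1) requires 1 complex ion per 3 potassium.

K3[Al(NO3)6]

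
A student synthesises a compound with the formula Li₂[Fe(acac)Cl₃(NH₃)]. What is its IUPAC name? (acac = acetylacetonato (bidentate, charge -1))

lithium (acetylacetonato)amminetrichloroferrate(II)

The 2 lithium counter-ions carry a total charge of +2, so each complex ion is 2−.
Ligand charges: 1×ammine (neutral), 1×acetylacetonato (-1 each), 3×chloro (-1 each); total -4. So Fe + (-4) = 2−, giving Fe = +2.
Ligands are named alphabetically: acetylacetonato before ammine before chloro.
The complex ion is anionic, so iron takes the -ate form ferrate(II).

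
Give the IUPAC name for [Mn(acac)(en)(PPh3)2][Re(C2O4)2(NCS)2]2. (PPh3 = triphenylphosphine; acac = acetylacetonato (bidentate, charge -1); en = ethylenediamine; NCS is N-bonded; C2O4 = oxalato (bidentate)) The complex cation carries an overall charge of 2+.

The complex cation is given as 2+; its ligand charges sum to -1, so Mn = +3.
With 2 anions per cation, each anion must be 2/2 = 1−.
Anion: ligand charges sum to -6; for the ion to be 1−, Re = +5.

(acetylacetonato)(ethylenediamine)bis(triphenylphosphine)manganese(III) diisothiocyanatodioxalatorhenate(V)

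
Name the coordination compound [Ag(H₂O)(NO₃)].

aquanitratosilver(I)

There is no counter-ion, so the complex is neutral overall.
Ligand charges: 1×nitrato (-1 each), 1×aqua (neutral); total -1. So Ag + (-1) = 0, giving Ag = +1.
Ligands are named alphabetically: aqua before nitrato.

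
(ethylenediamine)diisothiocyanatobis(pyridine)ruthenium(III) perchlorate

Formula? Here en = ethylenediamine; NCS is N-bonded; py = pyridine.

[Ru(en)(NCS)2(py)2]ClO4

Ligands: 1 ethylenediamine (en, neutral), 2 isothiocyanato (NCS, -1), 2 pyridine (py, neutral). Ligand charge sum = -2.
With Ru in oxidation state +3, the complex ion is [Ru...]^1+.
Charge balance with perchlorate (-1) requires 1 complex ion per 1 perchlorate.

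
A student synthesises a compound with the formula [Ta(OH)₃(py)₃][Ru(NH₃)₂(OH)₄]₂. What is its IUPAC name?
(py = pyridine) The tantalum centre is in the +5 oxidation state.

trihydroxotris(pyridine)tantalum(V) diamminetetrahydroxoruthenate(III)

Both ions are complex: the cation is named first with the plain metal name, the anion second with the -ate form; each ion's ligands are alphabetised independently.
Ta is given as +5; the cation's ligand charges sum to -3, so the complex cation is 2+.
With 2 anions per cation, each anion must be 2/2 = 1−.
Anion: ligand charges sum to -4; for the ion to be 1−, Ru = +3.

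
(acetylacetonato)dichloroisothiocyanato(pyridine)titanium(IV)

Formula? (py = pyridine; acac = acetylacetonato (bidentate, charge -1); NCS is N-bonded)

[Ti(acac)Cl2(NCS)(py)]

Ligands: 1 pyridine (py, neutral), 1 acetylacetonato (acac, -1), 1 isothiocyanato (NCS, -1), 2 chloro (Cl, -1). Ligand charge sum = -4.
With Ti in oxidation state +4, the complex ion is [Ti...].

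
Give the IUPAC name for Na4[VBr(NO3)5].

sodium bromopentanitratovanadate(II)

The 4 sodium counter-ions carry a total charge of +4, so each complex ion is 4−.
Ligand charges: 5×nitrato (-1 each), 1×bromo (-1 each); total -6. So V + (-6) = 4−, giving V = +2.
Ligands are named alphabetically: bromo before nitrato.
The complex ion is anionic, so vanadium takes the -ate form vanadate(II).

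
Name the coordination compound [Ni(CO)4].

There is no counter-ion, so the complex is neutral overall.
Ligand charges: 4×carbonyl (neutral); total 0. So Ni + (0) = 0, giving Ni = 0.

tetracarbonylnickel(0)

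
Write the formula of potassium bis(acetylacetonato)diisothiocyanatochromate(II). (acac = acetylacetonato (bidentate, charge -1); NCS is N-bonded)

Ligands: 2 acetylacetonato (acac, -1), 2 isothiocyanato (NCS, -1). Ligand charge sum = -4.
Charge balance with potassium (+1) requires 1 complex ion per 2 potassium.

K2[Cr(acac)2(NCS)2]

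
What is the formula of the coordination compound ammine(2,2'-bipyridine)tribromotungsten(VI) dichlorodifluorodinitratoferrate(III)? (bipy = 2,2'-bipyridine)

[W(bipy)Br3(NH3)][FeCl2F2(NO3)2]

Cation [W…]: ligand charges -3, W(VI) ⇒ ion charge 3+.
Anion [Fe…]: ligand charges -6, Fe(III) ⇒ ion charge 3−.
One 3+ cation balances one 3− anion.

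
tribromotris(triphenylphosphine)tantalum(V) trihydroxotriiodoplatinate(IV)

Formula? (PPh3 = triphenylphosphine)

[TaBr3(PPh3)3][PtI3(OH)3]

Cation [Ta…]: ligand charges -3, Ta(V) ⇒ ion charge 2+.
Anion [Pt…]: ligand charges -6, Pt(IV) ⇒ ion charge 2−.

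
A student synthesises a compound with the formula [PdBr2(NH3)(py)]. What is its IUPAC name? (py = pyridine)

amminedibromo(pyridine)palladium(II)

There is no counter-ion, so the complex is neutral overall.
Ligand charges: 1×ammine (neutral), 2×bromo (-1 each), 1×pyridine (neutral); total -2. So Pd + (-2) = 0, giving Pd = +2.
Ligands are named alphabetically: ammine before bromo before pyridine.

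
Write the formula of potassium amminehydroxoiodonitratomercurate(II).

Ligands: 1 ammine (NH3, neutral), 1 nitrato (NO3, -1), 1 hydroxo (OH, -1), 1 iodo (I, -1). Ligand charge sum = -3.
With Hg in oxidation state +2, the complex ion is [Hg...]^1−.
Charge balance with potassium (+1) requires 1 complex ion per 1 potassium.

K[HgI(NH3)(NO3)(OH)]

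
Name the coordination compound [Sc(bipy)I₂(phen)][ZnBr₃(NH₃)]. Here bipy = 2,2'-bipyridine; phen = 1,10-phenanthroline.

Both ions are complex: the cation is named first with the plain metal name, the anion second with the -ate form; each ion's ligands are alphabetised independently.
Scandium is always +3 in its complexes; the cation's ligand charges sum to -2, so the complex cation is 1+.
A 1:1 salt means the anion carries the equal and opposite charge, 1−.
Anion: ligand charges sum to -3; for the ion to be 1−, Zn = +2.

(2,2'-bipyridine)diiodo(1,10-phenanthroline)scandium(III) amminetribromozincate(II)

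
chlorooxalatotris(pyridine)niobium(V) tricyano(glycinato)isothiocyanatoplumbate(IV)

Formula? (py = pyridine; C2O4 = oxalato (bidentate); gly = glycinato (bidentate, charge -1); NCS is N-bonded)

Cation [Nb…]: ligand charges -3, Nb(V) ⇒ ion charge 2+.
Anion [Pb…]: ligand charges -5, Pb(IV) ⇒ ion charge 1−.
One 2+ cation requires 2 of the 1− anion.

[Nb(C2O4)Cl(py)3][Pb(CN)3(gly)(NCS)]2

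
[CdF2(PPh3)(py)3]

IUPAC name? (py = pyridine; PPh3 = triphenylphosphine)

There is no counter-ion, so the complex is neutral overall.
Ligand charges: 3×pyridine (neutral), 2×fluoro (-1 each), 1×triphenylphosphine (neutral); total -2. So Cd + (-2) = 0, giving Cd = +2.
Ligands are named alphabetically: fluoro before pyridine before triphenylphosphine.

difluorotris(pyridine)(triphenylphosphine)cadmium(II)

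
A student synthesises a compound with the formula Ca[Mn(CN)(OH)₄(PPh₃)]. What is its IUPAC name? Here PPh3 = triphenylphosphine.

The 1 calcium counter-ion carries a total charge of +2, so each complex ion is 2−.
Ligand charges: 4×hydroxo (-1 each), 1×triphenylphosphine (neutral), 1×cyano (-1 each); total -5. So Mn + (-5) = 2−, giving Mn = +3.
The complex ion is anionic, so manganese takes the -ate form manganate(III).

calcium cyanotetrahydroxo(triphenylphosphine)manganate(III)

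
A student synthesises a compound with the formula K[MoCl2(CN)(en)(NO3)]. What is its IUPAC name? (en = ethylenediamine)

potassium dichlorocyano(ethylenediamine)nitratomolybdate(III)

The 1 potassium counter-ion carries a total charge of +1, so each complex ion is 1−.
Ligand charges: 2×chloro (-1 each), 1×nitrato (-1 each), 1×cyano (-1 each), 1×ethylenediamine (neutral); total -4. So Mo + (-4) = 1−, giving Mo = +3.
The complex ion is anionic, so molybdenum takes the -ate form molybdate(III).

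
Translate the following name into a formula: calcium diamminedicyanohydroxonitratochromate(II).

Ligands: 2 ammine (NH3, neutral), 1 hydroxo (OH, -1), 1 nitrato (NO3, -1), 2 cyano (CN, -1). Ligand charge sum = -4.
With Cr in oxidation state +2, the complex ion is [Cr...]^2−.
Charge balance with calcium (+2) requires 1 complex ion per 1 calcium.

Ca[Cr(CN)2(NH3)2(NO3)(OH)]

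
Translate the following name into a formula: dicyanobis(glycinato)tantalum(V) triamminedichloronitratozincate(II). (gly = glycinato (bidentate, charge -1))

Cation [Ta…]: ligand charges -4, Ta(V) ⇒ ion charge 1+.
Anion [Zn…]: ligand charges -3, Zn(II) ⇒ ion charge 1−.
One 1+ cation balances one 1− anion.

[Ta(CN)2(gly)2][ZnCl2(NH3)3(NO3)]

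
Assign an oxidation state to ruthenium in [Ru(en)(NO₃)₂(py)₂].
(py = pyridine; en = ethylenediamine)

+2

No counter-ion: the bracketed complex is neutral.
Ligand charges: 2×py neutral; 1×en neutral; 2×NO3 = -2; sum -2.
Ru + (-2) = 0 ⇒ Ru is +2.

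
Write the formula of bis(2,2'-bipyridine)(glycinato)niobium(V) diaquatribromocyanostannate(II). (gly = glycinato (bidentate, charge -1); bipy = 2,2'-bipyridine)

[Nb(bipy)2(gly)][SnBr3(CN)(H2O)2]2

Cation [Nb…]: ligand charges -1, Nb(V) ⇒ ion charge 4+.
Anion [Sn…]: ligand charges -4, Sn(II) ⇒ ion charge 2−.
One 4+ cation requires 2 of the 2− anion.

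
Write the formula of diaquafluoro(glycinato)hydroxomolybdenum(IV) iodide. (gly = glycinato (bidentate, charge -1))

Ligands: 1 hydroxo (OH, -1), 1 glycinato (gly, -1), 2 aqua (H2O, neutral), 1 fluoro (F, -1). Ligand charge sum = -3.
With Mo in oxidation state +4, the complex ion is [Mo...]^1+.
Charge balance with iodide (-1) requires 1 complex ion per 1 iodide.

[MoF(gly)(H2O)2(OH)]I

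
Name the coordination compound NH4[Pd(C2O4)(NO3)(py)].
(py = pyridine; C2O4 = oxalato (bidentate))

The 1 ammonium counter-ion carries a total charge of +1, so each complex ion is 1−.
Ligand charges: 1×pyridine (neutral), 1×oxalato (-2 each), 1×nitrato (-1 each); total -3. So Pd + (-3) = 1−, giving Pd = +2.
Ligands are named alphabetically: nitrato before oxalato before pyridine.
The complex ion is anionic, so palladium takes the -ate form palladate(II).

ammonium nitratooxalato(pyridine)palladate(II)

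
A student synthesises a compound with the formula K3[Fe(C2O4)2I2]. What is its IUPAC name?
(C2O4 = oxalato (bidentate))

The 3 potassium counter-ions carry a total charge of +3, so each complex ion is 3−.
Ligand charges: 2×iodo (-1 each), 2×oxalato (-2 each); total -6. So Fe + (-6) = 3−, giving Fe = +3.
Ligands are named alphabetically: iodo before oxalato.
The complex ion is anionic, so iron takes the -ate form ferrate(III).

potassium diiododioxalatoferrate(III)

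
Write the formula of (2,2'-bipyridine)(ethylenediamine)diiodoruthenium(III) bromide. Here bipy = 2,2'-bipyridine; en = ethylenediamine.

[Ru(bipy)(en)I2]Br

Ligands: 1 2,2'-bipyridine (bipy, neutral), 2 iodo (I, -1), 1 ethylenediamine (en, neutral). Ligand charge sum = -2.
With Ru in oxidation state +3, the complex ion is [Ru...]^1+.
Charge balance with bromide (-1) requires 1 complex ion per 1 bromide.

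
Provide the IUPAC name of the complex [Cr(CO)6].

There is no counter-ion, so the complex is neutral overall.
Ligand charges: 6×carbonyl (neutral); total 0. So Cr + (0) = 0, giving Cr = 0.

hexacarbonylchromium(0)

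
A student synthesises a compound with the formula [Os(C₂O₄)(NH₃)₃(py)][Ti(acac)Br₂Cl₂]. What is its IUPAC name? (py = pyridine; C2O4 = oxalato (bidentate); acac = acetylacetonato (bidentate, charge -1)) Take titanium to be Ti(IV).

triammineoxalato(pyridine)osmium(III) (acetylacetonato)dibromodichlorotitanate(IV)

Ti is given as +4; the anion's ligand charges sum to -5, so the complex anion is 1−.
A 1:1 salt means the cation carries the equal and opposite charge, 1+.
Cation: ligand charges sum to -2; for the ion to be 1+, Os = +3.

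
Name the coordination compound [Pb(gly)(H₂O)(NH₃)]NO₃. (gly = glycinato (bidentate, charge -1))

The 1 nitrate counter-ion carries a total charge of -1, so each complex ion is 1+.
Ligand charges: 1×ammine (neutral), 1×glycinato (-1 each), 1×aqua (neutral); total -1. So Pb + (-1) = 1+, giving Pb = +2.
Ligands are named alphabetically: ammine before aqua before glycinato.

ammineaqua(glycinato)lead(II) nitrate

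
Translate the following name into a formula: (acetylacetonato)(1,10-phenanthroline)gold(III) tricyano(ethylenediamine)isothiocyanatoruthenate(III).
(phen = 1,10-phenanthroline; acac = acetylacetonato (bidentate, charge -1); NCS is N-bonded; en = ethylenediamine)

Cation [Au…]: ligand charges -1, Au(III) ⇒ ion charge 2+.
Anion [Ru…]: ligand charges -4, Ru(III) ⇒ ion charge 1−.
One 2+ cation requires 2 of the 1− anion.

[Au(acac)(phen)][Ru(CN)3(en)(NCS)]2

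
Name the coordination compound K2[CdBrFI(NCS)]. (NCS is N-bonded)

potassium bromofluoroiodoisothiocyanatocadmate(II)

The 2 potassium counter-ions carry a total charge of +2, so each complex ion is 2−.
Ligand charges: 1×bromo (-1 each), 1×isothiocyanato (-1 each), 1×iodo (-1 each), 1×fluoro (-1 each); total -4. So Cd + (-4) = 2−, giving Cd = +2.
The complex ion is anionic, so cadmium takes the -ate form cadmate(II).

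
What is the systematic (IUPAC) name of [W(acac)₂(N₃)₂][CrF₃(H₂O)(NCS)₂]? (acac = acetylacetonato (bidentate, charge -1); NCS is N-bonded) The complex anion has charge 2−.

Both ions are complex: the cation is named first with the plain metal name, the anion second with the -ate form; each ion's ligands are alphabetised independently.
The complex anion is given as 2−; its ligand charges sum to -5, so Cr = +3.
A 1:1 salt means the cation carries the equal and opposite charge, 2+.
Cation: ligand charges sum to -4; for the ion to be 2+, W = +6.

bis(acetylacetonato)diazidotungsten(VI) aquatrifluorodiisothiocyanatochromate(III)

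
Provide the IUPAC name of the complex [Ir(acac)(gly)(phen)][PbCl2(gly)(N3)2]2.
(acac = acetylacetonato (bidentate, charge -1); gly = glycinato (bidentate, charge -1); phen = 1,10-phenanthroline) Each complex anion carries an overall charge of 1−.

(acetylacetonato)(glycinato)(1,10-phenanthroline)iridium(IV) diazidodichloro(glycinato)plumbate(IV)

Both ions are complex: the cation is named first with the plain metal name, the anion second with the -ate form; each ion's ligands are alphabetised independently.
The complex anion is given as 1−; its ligand charges sum to -5, so Pb = +4.
With 2 anions per cation, the cation must be 2×1 = 2+.
Cation: ligand charges sum to -2; for the ion to be 2+, Ir = +4.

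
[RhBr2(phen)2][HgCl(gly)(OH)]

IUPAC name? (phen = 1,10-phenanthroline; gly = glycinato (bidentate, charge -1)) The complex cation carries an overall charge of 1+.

dibromobis(1,10-phenanthroline)rhodium(III) chloro(glycinato)hydroxomercurate(II)

Both ions are complex: the cation is named first with the plain metal name, the anion second with the -ate form; each ion's ligands are alphabetised independently.
The complex cation is given as 1+; its ligand charges sum to -2, so Rh = +3.
A 1:1 salt means the anion carries the equal and opposite charge, 1−.
Anion: ligand charges sum to -3; for the ion to be 1−, Hg = +2.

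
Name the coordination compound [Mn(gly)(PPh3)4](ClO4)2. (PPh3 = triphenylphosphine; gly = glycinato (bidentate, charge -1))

The 2 perchlorate counter-ions carry a total charge of -2, so each complex ion is 2+.
Ligand charges: 4×triphenylphosphine (neutral), 1×glycinato (-1 each); total -1. So Mn + (-1) = 2+, giving Mn = +3.
Ligands are named alphabetically: glycinato before triphenylphosphine.

(glycinato)tetrakis(triphenylphosphine)manganese(III) perchlorate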